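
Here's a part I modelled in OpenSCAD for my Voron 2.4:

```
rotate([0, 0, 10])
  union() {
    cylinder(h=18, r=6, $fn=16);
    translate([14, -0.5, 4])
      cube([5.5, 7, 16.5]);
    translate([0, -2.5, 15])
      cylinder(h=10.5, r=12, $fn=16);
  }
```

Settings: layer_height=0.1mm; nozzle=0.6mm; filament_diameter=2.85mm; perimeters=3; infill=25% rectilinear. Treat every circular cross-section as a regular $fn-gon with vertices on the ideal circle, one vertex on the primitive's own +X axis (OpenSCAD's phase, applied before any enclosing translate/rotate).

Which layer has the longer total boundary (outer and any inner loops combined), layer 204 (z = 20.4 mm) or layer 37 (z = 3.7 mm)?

Layer 204 (z = 20.4): the cylinder is absent (z outside [0, 18]); the cube at (14, -0.5) is present — its section is the full 5.5×7 rectangle (perimeter 25.00 mm); the cylinder at (0, -2.5): section is a regular 16-gon, circumradius r=12 (perimeter = 2·16·12.000·sin(180°/16) = 74.91 mm); Combining (union): the 2 present regions are separate (no shared area or edge), so areas and boundary lengths simply add and each stays a separate island — boundary = 99.91 mm; (whole slice rotated 10° about Z — lengths, areas and connectivity unchanged). So its perimeter = 99.91 mm. Layer 37 (z = 3.7): the cylinder: section is a regular 16-gon, circumradius r=6 (perimeter = 2·16·6.000·sin(180°/16) = 37.46 mm); the cube at (14, -0.5) is not intersected at this z (z outside [4, 20.5]); the cylinder at (0, -2.5) is absent (z outside [15, 25.5]); Merging all regions: only the r=6 cylinder is present, so the union is just that shape — boundary = 37.46 mm; (whole slice rotated 10° about Z — lengths, areas and connectivity unchanged). So its perimeter = 37.46 mm. Layer 204 is larger (99.91 vs 37.46 mm).

layer 204 (z = 20.4 mm)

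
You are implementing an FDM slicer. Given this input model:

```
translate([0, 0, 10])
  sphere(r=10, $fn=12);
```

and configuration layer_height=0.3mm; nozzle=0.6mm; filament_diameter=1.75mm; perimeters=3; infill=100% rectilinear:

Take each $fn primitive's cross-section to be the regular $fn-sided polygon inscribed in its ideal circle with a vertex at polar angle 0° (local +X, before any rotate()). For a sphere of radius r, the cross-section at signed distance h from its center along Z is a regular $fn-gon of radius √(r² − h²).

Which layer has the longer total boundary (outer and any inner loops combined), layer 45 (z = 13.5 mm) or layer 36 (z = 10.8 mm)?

Layer 45 (z = 13.5): the r=10 sphere contributes a regular 12-gon of circumradius √(10²−3.5²) = 9.367 (perimeter = 2·12·9.367·sin(180°/12) = 58.19 mm). So its perimeter = 58.19 mm. Layer 36 (z = 10.8): the r=10 sphere contributes a regular 12-gon of circumradius √(10²−0.8²) = 9.968 (perimeter = 2·12·9.968·sin(180°/12) = 61.92 mm). So its perimeter = 61.92 mm. Layer 36 is larger (61.92 vs 58.19 mm).

layer 36 (z = 10.8 mm)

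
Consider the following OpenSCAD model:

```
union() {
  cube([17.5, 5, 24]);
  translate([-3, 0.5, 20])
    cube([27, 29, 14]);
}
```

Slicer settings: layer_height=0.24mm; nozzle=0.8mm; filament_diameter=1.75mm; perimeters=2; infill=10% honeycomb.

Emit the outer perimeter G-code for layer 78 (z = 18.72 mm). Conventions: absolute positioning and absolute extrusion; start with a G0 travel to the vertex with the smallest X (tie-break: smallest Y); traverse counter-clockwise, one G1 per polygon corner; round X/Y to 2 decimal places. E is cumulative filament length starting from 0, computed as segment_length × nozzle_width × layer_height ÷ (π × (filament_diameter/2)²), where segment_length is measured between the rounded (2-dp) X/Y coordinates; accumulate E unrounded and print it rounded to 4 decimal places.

At z = 18.72 mm: the cube (footprint 17.5×5) is included at this height; the cube at (-3, 0.5) is absent (z outside [20, 34]); Merging all regions: only the 17.5×5 cube is present, so the union is just that shape — 1 connected region. The outline is a single polygon with 4 vertices. Extrusion per mm of travel: 0.8 × 0.24 / (π × 0.875²) = 0.079824. Accumulating E over each segment gives final E = 3.5921.

G0 X0.00 Y0.00 Z18.72
G1 X17.50 Y0.00 E1.3969
G1 X17.50 Y5.00 E1.7960
G1 X0.00 Y5.00 E3.1930
G1 X0.00 Y0.00 E3.5921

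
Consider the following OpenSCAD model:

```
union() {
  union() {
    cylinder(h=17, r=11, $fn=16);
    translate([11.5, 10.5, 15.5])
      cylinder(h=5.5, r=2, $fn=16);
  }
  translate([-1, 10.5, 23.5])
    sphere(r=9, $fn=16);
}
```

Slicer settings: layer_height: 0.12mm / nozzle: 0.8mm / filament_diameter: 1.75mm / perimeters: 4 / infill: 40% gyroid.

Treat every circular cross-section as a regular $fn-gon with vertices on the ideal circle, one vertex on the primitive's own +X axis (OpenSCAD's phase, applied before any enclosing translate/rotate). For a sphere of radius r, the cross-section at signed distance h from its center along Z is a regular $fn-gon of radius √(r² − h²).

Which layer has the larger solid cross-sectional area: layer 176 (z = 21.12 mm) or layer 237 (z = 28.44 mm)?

layer 176 (z = 21.12 mm)

Layer 176 (z = 21.12): the cylinder is not intersected at this z (z outside [0, 17]); the cylinder at (11.5, 10.5) is absent (z outside [15.5, 21]); Combining (union): nothing is present at this height; the r=9 sphere at (-1, 10.5) contributes a regular 16-gon of circumradius √(9²−2.38²) = 8.680 (area = (16/2)·8.680²·sin(360°/16) = 230.64 mm²); Merging all regions: only the r=9 sphere at (-1, 10.5) is present, so the union is just that shape — area = 230.64 mm². So its area = 230.64 mm². Layer 237 (z = 28.44): the cylinder does not reach this height (z outside [0, 17]); the cylinder at (11.5, 10.5) is not intersected at this z (z outside [15.5, 21]); Merging all regions: nothing is present at this height; the r=9 sphere at (-1, 10.5) contributes a regular 16-gon of circumradius √(9²−4.94²) = 7.523 (area = (16/2)·7.523²·sin(360°/16) = 173.27 mm²); Combining (union): only the r=9 sphere at (-1, 10.5) is present, so the union is just that shape — area = 173.27 mm². So its area = 173.27 mm². Layer 176 is larger (230.64 vs 173.27 mm²).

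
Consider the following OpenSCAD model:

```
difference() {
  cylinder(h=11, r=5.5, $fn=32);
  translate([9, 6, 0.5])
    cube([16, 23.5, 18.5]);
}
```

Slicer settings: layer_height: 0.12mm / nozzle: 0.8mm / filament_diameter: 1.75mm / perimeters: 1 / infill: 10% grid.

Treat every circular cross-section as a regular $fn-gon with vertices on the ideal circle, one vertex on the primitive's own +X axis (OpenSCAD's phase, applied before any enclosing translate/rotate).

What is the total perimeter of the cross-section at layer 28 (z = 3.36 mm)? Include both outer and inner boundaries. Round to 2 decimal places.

34.50 mm

At z = 3.36 mm: the r=5.5 cylinder gives a regular 32-gon of circumradius 5.5 (constant along its height) (perimeter = 2·32·5.500·sin(180°/32) = 34.50 mm); the 16×23.5 cube at (9, 6) contributes its full rectangle (perimeter 79.00 mm); Taking the first minus the rest: starting from the r=5.5 cylinder, the 16×23.5 cube at (9, 6) misses the remaining region (no effect) — boundary = 34.50 mm. Overall, the cross-section is a single solid region. Total boundary length (outer) = 34.50 mm.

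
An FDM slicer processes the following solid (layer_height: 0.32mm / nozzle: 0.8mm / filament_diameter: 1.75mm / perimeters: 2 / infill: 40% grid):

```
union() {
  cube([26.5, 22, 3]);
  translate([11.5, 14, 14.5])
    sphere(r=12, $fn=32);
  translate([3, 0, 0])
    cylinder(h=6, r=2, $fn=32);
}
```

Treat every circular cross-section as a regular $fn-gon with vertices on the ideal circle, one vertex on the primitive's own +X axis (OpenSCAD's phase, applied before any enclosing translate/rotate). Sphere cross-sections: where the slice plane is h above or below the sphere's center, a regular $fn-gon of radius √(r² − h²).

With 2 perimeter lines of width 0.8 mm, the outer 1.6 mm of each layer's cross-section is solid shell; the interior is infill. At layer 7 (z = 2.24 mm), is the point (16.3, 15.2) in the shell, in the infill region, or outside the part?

infill

At z = 2.24 mm: the cube (footprint 26.5×22) is included at this height; the sphere at (11.5, 14) does not reach this height (|z−center|=12.260 > r=12); the r=2 cylinder at (3, 0) contributes a regular 32-gon of circumradius 2; Combining (union): the regions partially overlap (shared area 6.24 mm²), so overlapping operands fuse into one piece — 1 connected region. Overall, the cross-section is a single solid region. The nearest boundary edge runs (0.00, 22.00)→(26.50, 22.00); distance from the point to it = 6.80 mm. The point is inside the cross-section and 6.80 mm from the nearest boundary — more than the 1.6 mm shell width (2 × 0.8), so it's in the infill interior.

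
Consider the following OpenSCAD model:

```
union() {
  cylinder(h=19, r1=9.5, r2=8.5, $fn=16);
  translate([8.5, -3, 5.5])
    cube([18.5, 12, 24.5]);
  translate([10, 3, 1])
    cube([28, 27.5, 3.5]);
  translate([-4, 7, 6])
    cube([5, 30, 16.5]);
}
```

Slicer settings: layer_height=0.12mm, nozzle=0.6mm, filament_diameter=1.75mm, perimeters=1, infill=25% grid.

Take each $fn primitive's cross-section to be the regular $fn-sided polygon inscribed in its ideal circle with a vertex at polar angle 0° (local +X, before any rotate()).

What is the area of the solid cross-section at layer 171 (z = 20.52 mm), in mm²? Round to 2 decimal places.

372.00 mm²

At z = 20.52 mm: the cone is not intersected at this z (z outside [0, 19]); the 18.5×12 cube at (8.5, -3) contributes its full rectangle (area 222.00 mm²); the cube at (10, 3) is absent (z outside [1, 4.5]); the cube at (-4, 7) is present — its section is the full 5×30 rectangle (area 150.00 mm²); Combining (union): the 2 present regions are separate (no shared area or edge), so areas and boundary lengths simply add and each stays a separate island — area = 372.00 mm². Overall, the cross-section has 2 separate islands. Net area = 372.00 mm².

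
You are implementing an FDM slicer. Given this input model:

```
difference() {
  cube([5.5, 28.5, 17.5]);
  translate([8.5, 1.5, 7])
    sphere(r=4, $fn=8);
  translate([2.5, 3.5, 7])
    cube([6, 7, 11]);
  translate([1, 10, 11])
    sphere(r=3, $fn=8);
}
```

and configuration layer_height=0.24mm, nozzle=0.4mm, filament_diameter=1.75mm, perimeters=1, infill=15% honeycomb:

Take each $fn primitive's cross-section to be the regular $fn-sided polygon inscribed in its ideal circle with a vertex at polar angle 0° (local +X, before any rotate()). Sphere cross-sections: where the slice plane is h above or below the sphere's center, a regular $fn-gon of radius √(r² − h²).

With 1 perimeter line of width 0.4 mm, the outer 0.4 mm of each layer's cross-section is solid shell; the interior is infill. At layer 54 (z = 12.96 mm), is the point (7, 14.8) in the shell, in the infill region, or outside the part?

outside

At z = 12.96 mm: the cube is present — its section is the full 5.5×28.5 rectangle; the sphere at (8.5, 1.5) does not reach this height (|z−center|=5.960 > r=4); the cube at (2.5, 3.5) is present — its section is the full 6×7 rectangle; the r=3 sphere at (1, 10) contributes a regular 8-gon of circumradius √(3²−1.96²) = 2.271; After the difference (first − rest): starting from the 5.5×28.5 cube, the 6×7 cube at (2.5, 3.5) partially overlaps it — only the 21.00 mm² overlap (of its 42.00 mm²) is removed, clipping the outline; the r=3 sphere at (1, 10) partially overlaps it — only the 10.38 mm² overlap (of its 14.59 mm²) is removed, clipping the outline — 2 connected regions. Overall, the cross-section has 2 separate islands. The nearest boundary edge runs (5.50, 28.50)→(5.50, 10.50); distance from the point to it = 1.50 mm. The point is not inside any of the regions above, so it lies outside the cross-section (1.50 mm from the nearest boundary).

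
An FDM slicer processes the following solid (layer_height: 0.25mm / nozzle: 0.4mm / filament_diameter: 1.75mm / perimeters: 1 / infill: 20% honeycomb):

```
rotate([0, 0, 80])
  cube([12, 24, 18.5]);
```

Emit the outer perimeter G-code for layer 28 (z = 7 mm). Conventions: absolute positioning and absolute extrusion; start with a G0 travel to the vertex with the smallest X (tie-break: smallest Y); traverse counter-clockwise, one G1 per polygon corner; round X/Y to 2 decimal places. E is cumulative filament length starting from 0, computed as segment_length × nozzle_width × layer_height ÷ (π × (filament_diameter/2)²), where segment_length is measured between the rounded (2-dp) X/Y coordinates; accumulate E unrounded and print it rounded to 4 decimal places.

At z = 7 mm: the cube is present — its section is the full 12×24 rectangle; (rotated 80° about Z; rotation is an isometry so areas/perimeters/island counts are preserved). The outline is a single polygon with 4 vertices. Extrusion per mm of travel: 0.4 × 0.25 / (π × 0.875²) = 0.041575. Accumulating E over each segment gives final E = 2.9936.

G0 X-23.64 Y4.17 Z7.00
G1 X0.00 Y0.00 E0.9980
G1 X2.08 Y11.82 E1.4970
G1 X-21.55 Y15.99 E2.4946
G1 X-23.64 Y4.17 E2.9936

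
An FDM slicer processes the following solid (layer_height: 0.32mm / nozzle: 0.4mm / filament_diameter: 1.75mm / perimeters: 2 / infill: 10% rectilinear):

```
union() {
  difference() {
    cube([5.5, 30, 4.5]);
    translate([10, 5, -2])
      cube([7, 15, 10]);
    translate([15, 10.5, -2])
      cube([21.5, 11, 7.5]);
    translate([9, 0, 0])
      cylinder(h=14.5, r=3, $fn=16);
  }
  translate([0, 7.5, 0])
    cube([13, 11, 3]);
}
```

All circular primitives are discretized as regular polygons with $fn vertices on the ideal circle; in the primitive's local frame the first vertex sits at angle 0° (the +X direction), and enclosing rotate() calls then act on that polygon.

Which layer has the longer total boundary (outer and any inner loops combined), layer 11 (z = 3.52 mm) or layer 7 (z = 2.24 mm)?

layer 7 (z = 2.24 mm)

Layer 11 (z = 3.52): the 5.5×30 cube contributes its full rectangle (perimeter 71.00 mm); the 7×15 cube at (10, 5) contributes its full rectangle (perimeter 44.00 mm); the 21.5×11 cube at (15, 10.5) contributes its full rectangle (perimeter 65.00 mm); the cylinder at (9, 0): section is a regular 16-gon, circumradius r=3 (perimeter = 2·16·3.000·sin(180°/16) = 18.73 mm); After the difference (first − rest): starting from the 5.5×30 cube, the 7×15 cube at (10, 5) misses the remaining region (no effect); the 21.5×11 cube at (15, 10.5) misses the remaining region (no effect); the r=3 cylinder at (9, 0) misses the remaining region (no effect) — boundary = 71.00 mm; the cube at (0, 7.5) is not intersected at this z (z outside [0, 3]); Combining (union): only the result so far is present, so the union is just that shape — boundary = 71.00 mm. So its perimeter = 71.00 mm. Layer 7 (z = 2.24): the cube is present — its section is the full 5.5×30 rectangle (perimeter 71.00 mm); the cube at (10, 5) is present — its section is the full 7×15 rectangle (perimeter 44.00 mm); the 21.5×11 cube at (15, 10.5) contributes its full rectangle (perimeter 65.00 mm); the r=3 cylinder at (9, 0) gives a regular 16-gon of circumradius 3 (constant along its height) (perimeter = 2·16·3.000·sin(180°/16) = 18.73 mm); Taking the first minus the rest: starting from the 5.5×30 cube, the 7×15 cube at (10, 5) misses the remaining region (no effect); the 21.5×11 cube at (15, 10.5) misses the remaining region (no effect); the r=3 cylinder at (9, 0) misses the remaining region (no effect) — boundary = 71.00 mm; the 13×11 cube at (0, 7.5) contributes its full rectangle (perimeter 48.00 mm); Taking the union: the regions partially overlap (shared area 60.50 mm²), so the edge portions inside another operand are dropped and the merged outline is re-measured after clipping — boundary = 86.00 mm. So its perimeter = 86.00 mm. Layer 7 is larger (86.00 vs 71.00 mm).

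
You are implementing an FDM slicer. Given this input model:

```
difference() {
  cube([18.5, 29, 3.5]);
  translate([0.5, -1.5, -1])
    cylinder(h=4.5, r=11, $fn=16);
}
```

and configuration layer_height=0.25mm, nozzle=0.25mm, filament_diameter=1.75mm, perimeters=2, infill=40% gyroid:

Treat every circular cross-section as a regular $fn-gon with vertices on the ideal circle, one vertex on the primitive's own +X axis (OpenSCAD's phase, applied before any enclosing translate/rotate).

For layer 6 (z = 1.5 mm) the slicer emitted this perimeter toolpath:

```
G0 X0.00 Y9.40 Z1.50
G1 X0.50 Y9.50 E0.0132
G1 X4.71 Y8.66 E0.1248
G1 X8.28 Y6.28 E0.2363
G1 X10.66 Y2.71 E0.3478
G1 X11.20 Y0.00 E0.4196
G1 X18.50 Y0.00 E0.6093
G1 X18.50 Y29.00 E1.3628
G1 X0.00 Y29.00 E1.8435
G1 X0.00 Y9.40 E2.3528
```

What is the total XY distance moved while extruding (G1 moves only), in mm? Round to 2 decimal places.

90.55 mm

Sum the Euclidean lengths of each G1 segment: total = 90.55 mm.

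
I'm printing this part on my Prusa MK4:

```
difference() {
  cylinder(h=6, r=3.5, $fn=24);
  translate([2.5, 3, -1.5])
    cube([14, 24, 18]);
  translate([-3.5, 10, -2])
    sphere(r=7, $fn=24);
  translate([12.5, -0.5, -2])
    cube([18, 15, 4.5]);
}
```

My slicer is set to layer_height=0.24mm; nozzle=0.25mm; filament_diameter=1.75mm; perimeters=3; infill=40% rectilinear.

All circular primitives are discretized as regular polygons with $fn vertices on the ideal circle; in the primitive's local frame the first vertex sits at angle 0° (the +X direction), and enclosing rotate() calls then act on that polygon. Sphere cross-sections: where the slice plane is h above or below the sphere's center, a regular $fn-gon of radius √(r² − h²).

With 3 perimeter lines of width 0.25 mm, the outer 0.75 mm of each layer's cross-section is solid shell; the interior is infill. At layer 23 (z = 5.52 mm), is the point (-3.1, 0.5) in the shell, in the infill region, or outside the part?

At z = 5.52 mm: the r=3.5 cylinder gives a regular 24-gon of circumradius 3.5 (constant along its height); the cube at (2.5, 3) is present — its section is the full 14×24 rectangle; the sphere at (-3.5, 10) is not intersected at this z (|z−center|=7.520 > r=7); the cube at (12.5, -0.5) is absent (z outside [-2, 2.5]); Taking the first minus the rest: starting from the r=3.5 cylinder, the 14×24 cube at (2.5, 3) misses the remaining region (no effect) — 1 connected region. Overall, the cross-section is a single solid region. The nearest boundary edge runs (-3.50, 0.00)→(-3.38, 0.91); distance from the point to it = 0.33 mm. The point is inside the cross-section, 0.33 mm from the nearest boundary — within the 0.75 mm shell band (3 × 0.25).

shell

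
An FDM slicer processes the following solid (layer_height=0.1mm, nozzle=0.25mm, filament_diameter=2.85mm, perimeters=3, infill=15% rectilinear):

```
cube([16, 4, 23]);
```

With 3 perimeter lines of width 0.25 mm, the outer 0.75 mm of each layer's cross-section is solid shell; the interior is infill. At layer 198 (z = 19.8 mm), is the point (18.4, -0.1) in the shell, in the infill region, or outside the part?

outside

At z = 19.8 mm: the cube (footprint 16×4) is included at this height. Overall, the cross-section is a single solid region. The nearest boundary edge runs (0.00, 0.00)→(16.00, 0.00); distance from the point to it = 2.40 mm. The point is not inside any of the regions above, so it lies outside the cross-section (2.40 mm from the nearest boundary).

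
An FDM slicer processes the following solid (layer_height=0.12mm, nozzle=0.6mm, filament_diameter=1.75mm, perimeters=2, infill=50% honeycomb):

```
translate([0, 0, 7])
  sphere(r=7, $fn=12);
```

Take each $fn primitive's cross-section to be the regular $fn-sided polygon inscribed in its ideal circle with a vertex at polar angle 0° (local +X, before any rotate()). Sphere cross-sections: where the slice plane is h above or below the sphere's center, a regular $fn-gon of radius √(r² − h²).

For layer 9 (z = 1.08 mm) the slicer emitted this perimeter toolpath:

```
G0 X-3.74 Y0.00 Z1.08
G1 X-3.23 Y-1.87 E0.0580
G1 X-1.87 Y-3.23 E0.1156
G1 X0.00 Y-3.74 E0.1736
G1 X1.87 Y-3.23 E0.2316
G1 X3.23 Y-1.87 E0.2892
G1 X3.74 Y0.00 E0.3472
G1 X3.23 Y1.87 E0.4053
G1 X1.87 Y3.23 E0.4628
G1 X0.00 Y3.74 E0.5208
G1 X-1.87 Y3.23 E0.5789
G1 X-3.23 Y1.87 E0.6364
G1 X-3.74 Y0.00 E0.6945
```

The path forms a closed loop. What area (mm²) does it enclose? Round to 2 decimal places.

Apply the shoelace formula to the sequence of (X, Y) vertices; enclosed area = 41.85 mm².

41.85 mm²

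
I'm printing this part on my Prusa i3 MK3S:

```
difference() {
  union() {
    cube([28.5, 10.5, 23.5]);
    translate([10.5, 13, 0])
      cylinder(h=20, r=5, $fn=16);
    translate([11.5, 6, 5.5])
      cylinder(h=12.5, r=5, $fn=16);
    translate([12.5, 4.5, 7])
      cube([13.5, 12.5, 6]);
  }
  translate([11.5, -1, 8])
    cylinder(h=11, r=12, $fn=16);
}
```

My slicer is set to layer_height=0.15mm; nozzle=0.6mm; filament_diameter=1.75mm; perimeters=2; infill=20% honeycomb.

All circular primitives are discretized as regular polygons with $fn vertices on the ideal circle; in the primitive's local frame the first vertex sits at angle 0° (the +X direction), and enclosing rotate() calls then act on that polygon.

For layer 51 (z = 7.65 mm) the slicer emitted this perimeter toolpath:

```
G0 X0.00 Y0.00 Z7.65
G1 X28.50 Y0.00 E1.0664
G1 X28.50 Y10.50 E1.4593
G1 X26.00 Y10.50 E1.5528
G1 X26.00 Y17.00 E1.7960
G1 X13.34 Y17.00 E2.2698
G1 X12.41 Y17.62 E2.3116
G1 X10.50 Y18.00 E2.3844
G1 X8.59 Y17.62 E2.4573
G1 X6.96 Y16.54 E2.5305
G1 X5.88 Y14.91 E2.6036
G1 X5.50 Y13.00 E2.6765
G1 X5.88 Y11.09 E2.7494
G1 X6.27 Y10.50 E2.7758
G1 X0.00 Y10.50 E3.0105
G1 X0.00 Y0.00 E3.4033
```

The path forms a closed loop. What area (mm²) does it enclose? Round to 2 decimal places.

Apply the shoelace formula to the sequence of (X, Y) vertices; enclosed area = 432.78 mm².

432.78 mm²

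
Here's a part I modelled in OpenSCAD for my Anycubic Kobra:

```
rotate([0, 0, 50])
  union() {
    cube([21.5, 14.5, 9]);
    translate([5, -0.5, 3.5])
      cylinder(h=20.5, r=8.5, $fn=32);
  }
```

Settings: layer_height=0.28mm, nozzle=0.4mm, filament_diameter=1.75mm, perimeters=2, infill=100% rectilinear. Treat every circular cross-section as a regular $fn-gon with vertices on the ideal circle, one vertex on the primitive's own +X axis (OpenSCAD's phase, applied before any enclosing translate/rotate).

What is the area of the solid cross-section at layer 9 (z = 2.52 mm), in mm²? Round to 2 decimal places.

311.75 mm²

At z = 2.52 mm: the 21.5×14.5 cube contributes its full rectangle (area 311.75 mm²); the cylinder at (5, -0.5) is not intersected at this z (z outside [3.5, 24]); Taking the union: only the 21.5×14.5 cube is present, so the union is just that shape — area = 311.75 mm²; (rotated 50° about Z; rotation is an isometry so areas/perimeters/island counts are preserved). Overall, the cross-section is a single solid region. Net area = 311.75 mm².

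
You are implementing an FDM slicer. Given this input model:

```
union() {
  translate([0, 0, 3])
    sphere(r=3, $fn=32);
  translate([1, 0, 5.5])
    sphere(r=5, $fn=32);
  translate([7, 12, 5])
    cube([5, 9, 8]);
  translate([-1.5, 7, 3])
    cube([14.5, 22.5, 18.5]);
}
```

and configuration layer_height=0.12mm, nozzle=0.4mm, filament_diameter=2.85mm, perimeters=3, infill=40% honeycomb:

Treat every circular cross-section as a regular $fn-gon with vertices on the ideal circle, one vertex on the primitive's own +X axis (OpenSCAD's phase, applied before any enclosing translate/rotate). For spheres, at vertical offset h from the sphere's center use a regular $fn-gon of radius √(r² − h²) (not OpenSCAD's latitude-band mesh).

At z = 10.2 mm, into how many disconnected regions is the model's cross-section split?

At z = 10.2 mm: the sphere does not reach this height (|z−center|=7.200 > r=3); the r=5 sphere at (1, 0) contributes a regular 32-gon of circumradius √(5²−4.7²) = 1.706; the 5×9 cube at (7, 12) contributes its full rectangle; the 14.5×22.5 cube at (-1.5, 7) contributes its full rectangle; Taking the union: the regions partially overlap (shared area 45.00 mm²), so overlapping operands fuse into one piece — 2 connected regions. The result has 2 disconnected regions.

2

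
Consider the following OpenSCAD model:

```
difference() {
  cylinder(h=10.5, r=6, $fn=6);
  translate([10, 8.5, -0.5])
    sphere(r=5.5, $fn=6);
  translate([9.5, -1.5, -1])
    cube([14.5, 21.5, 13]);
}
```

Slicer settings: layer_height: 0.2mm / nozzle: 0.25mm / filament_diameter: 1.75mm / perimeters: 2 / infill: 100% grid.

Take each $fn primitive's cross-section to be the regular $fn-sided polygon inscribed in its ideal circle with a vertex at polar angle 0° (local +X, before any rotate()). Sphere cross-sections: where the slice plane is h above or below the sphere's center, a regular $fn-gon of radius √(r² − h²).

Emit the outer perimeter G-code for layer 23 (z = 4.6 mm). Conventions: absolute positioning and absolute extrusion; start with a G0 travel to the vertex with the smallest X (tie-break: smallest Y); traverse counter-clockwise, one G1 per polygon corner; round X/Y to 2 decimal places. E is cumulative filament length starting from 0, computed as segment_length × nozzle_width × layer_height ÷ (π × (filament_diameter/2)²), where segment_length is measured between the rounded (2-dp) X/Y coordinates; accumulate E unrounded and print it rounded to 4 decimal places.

At z = 4.6 mm: the r=6 cylinder gives a regular 6-gon of circumradius 6 (constant along its height); the r=5.5 sphere at (10, 8.5) contributes a regular 6-gon of circumradius √(5.5²−5.1²) = 2.059; the cube at (9.5, -1.5) is present — its section is the full 14.5×21.5 rectangle; Subtracting the remaining from the first: starting from the r=6 cylinder, the r=5.5 sphere at (10, 8.5) misses the remaining region (no effect); the 14.5×21.5 cube at (9.5, -1.5) misses the remaining region (no effect) — 1 connected region. The outline is a single polygon with 6 vertices. Extrusion per mm of travel: 0.25 × 0.2 / (π × 0.875²) = 0.020788. Accumulating E over each segment gives final E = 0.7486.

G0 X-6.00 Y0.00 Z4.60
G1 X-3.00 Y-5.20 E0.1248
G1 X3.00 Y-5.20 E0.2495
G1 X6.00 Y0.00 E0.3743
G1 X3.00 Y5.20 E0.4991
G1 X-3.00 Y5.20 E0.6238
G1 X-6.00 Y0.00 E0.7486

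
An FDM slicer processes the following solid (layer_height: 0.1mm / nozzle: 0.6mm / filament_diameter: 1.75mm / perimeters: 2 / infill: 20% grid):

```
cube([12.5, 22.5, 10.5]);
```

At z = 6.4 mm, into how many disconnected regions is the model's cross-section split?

1

At z = 6.4 mm: the cube is present — its section is the full 12.5×22.5 rectangle. The result has 1 disconnected region.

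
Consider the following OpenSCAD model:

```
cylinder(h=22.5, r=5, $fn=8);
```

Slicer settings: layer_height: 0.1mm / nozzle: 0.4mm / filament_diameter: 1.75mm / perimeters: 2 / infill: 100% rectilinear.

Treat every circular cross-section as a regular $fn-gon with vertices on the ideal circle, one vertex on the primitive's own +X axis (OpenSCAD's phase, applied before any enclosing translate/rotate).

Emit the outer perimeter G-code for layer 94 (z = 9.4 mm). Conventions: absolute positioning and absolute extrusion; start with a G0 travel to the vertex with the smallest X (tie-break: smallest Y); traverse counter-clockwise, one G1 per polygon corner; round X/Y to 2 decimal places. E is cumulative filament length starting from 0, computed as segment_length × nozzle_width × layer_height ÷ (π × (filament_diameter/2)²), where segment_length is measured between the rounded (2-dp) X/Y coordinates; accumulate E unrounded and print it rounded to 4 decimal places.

G0 X-5.00 Y0.00 Z9.40
G1 X-3.54 Y-3.54 E0.0637
G1 X0.00 Y-5.00 E0.1274
G1 X3.54 Y-3.54 E0.1910
G1 X5.00 Y0.00 E0.2547
G1 X3.54 Y3.54 E0.3184
G1 X0.00 Y5.00 E0.3821
G1 X-3.54 Y3.54 E0.4458
G1 X-5.00 Y0.00 E0.5094

At z = 9.4 mm: the cylinder: section is a regular 8-gon, circumradius r=5. The outline is a single polygon with 8 vertices. Extrusion per mm of travel: 0.4 × 0.1 / (π × 0.875²) = 0.016630. Accumulating E over each segment gives final E = 0.5094.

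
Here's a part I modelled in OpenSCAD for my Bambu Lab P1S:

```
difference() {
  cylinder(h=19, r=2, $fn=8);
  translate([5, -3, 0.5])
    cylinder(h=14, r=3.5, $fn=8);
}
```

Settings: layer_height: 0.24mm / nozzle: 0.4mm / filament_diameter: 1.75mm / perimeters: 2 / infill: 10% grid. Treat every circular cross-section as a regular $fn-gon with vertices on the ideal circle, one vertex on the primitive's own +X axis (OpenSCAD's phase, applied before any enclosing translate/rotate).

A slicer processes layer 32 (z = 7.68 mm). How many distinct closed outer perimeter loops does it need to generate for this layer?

1

At z = 7.68 mm: the cylinder: section is a regular 8-gon, circumradius r=2; the r=3.5 cylinder at (5, -3) contributes a regular 8-gon of circumradius 3.5; After the difference (first − rest): starting from the r=2 cylinder, the r=3.5 cylinder at (5, -3) misses the remaining region (no effect) — 1 connected region. The result has 1 disconnected region.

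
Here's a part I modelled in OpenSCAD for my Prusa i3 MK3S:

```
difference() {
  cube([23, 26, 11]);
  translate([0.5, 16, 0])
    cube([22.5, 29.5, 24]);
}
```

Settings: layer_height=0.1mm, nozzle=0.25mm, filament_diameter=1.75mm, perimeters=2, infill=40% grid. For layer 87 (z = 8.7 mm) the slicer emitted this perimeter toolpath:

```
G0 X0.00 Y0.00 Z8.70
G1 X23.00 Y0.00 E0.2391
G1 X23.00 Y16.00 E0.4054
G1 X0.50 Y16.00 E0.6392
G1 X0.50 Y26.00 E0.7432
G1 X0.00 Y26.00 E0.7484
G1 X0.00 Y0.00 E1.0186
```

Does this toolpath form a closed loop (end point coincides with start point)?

Start point (G0): (0.00, 0.00). End point (last G1): the path returns to the start — closed.

yes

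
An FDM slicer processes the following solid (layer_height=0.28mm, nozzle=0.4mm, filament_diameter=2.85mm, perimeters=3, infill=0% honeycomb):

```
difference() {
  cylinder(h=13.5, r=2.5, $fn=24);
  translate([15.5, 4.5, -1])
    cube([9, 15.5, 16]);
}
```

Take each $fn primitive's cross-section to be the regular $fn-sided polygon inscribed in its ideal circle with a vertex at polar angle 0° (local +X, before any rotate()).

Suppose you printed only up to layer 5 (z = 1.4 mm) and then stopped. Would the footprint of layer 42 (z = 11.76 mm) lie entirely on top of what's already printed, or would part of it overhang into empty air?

entirely on top

Compare the two slices. At z = 1.4: the r=2.5 cylinder contributes a regular 24-gon of circumradius 2.5 (area = (24/2)·2.500²·sin(360°/24) = 19.41 mm²); the cube at (15.5, 4.5) is present — its section is the full 9×15.5 rectangle (area 139.50 mm²); Taking the first minus the rest: starting from the r=2.5 cylinder (19.41 mm²), the 9×15.5 cube at (15.5, 4.5) misses the remaining region (no effect) — area = 19.41 mm². At z = 11.76: the r=2.5 cylinder contributes a regular 24-gon of circumradius 2.5 (area = (24/2)·2.500²·sin(360°/24) = 19.41 mm²); the cube at (15.5, 4.5) is present — its section is the full 9×15.5 rectangle (area 139.50 mm²); After the difference (first − rest): starting from the r=2.5 cylinder (19.41 mm²), the 9×15.5 cube at (15.5, 4.5) misses the remaining region (no effect) — area = 19.41 mm². Checking containment: the cross-section at z = 11.76 is a subset of the cross-section at z = 1.4.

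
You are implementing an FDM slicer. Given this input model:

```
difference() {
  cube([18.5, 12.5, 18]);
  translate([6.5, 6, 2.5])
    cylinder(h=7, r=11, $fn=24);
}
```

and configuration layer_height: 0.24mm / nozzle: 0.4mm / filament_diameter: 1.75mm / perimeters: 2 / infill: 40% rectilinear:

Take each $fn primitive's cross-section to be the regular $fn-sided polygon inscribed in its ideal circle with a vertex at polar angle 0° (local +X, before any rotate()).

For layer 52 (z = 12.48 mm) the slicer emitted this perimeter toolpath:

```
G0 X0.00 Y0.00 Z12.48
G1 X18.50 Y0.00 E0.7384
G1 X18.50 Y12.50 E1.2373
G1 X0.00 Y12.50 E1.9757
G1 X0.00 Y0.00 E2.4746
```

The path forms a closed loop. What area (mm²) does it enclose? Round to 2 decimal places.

Apply the shoelace formula to the sequence of (X, Y) vertices; enclosed area = 231.25 mm².

231.25 mm²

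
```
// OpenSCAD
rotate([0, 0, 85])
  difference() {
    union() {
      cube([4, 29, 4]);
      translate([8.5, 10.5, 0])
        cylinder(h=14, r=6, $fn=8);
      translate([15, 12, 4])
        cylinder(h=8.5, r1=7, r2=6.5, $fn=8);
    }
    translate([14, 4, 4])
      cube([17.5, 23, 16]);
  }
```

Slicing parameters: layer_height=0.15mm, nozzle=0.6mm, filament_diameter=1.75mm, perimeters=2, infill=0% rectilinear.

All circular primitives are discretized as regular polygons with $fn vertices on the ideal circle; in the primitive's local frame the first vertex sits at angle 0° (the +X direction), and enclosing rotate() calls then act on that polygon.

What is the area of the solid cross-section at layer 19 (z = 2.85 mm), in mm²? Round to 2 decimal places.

At z = 2.85 mm: the 4×29 cube contributes its full rectangle (area 116.00 mm²); the r=6 cylinder at (8.5, 10.5) contributes a regular 8-gon of circumradius 6 (area = (8/2)·6.000²·sin(360°/8) = 101.82 mm²); the cone at (15, 12) does not reach this height (z outside [4, 12.5]); Merging all regions: the regions partially overlap — summed areas 217.82 mm² minus the doubly-counted overlap 5.43 mm² gives 212.39 mm² — area = 212.39 mm²; the cube at (14, 4) is not intersected at this z (z outside [4, 20]); Subtracting the remaining from the first: none of the subtracted shapes is present at this height, so the result so far is unchanged — area = 212.39 mm²; (whole slice rotated 85° about Z — lengths, areas and connectivity unchanged). Overall, the cross-section is a single solid region. Net area = 212.39 mm².

212.39 mm²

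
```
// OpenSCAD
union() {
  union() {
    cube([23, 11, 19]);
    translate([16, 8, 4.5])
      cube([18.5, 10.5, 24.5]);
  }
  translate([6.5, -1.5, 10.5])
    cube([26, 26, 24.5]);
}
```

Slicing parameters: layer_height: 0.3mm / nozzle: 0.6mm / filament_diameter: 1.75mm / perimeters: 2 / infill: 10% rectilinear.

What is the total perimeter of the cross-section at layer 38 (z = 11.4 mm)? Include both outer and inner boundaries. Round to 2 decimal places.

At z = 11.4 mm: the cube (footprint 23×11) is included at this height (perimeter 68.00 mm); the cube at (16, 8) is present — its section is the full 18.5×10.5 rectangle (perimeter 58.00 mm); Taking the union: the regions partially overlap (shared area 21.00 mm²), so the edge portions inside another operand are dropped and the merged outline is re-measured after clipping — boundary = 106.00 mm; the cube at (6.5, -1.5) (footprint 26×26) is included at this height (perimeter 104.00 mm); Merging all regions: the regions partially overlap (shared area 333.75 mm²), so the edge portions inside another operand are dropped and the merged outline is re-measured after clipping — boundary = 121.00 mm. Overall, the cross-section is a single solid region. Total boundary length (outer) = 121.00 mm.

121.00 mm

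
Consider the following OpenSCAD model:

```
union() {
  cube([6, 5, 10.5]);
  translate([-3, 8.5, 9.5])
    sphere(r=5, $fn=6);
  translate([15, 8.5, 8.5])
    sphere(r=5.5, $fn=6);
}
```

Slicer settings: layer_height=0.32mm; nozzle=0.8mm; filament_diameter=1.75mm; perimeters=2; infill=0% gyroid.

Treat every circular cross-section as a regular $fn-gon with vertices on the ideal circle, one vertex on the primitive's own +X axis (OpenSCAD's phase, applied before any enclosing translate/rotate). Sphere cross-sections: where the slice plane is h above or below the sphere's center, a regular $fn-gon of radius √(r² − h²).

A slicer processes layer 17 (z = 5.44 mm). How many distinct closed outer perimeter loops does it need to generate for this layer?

3

At z = 5.44 mm: the cube is present — its section is the full 6×5 rectangle; the r=5 sphere at (-3, 8.5) contributes a regular 6-gon of circumradius √(5²−4.06²) = 2.918; the r=5.5 sphere at (15, 8.5) contributes a regular 6-gon of circumradius √(5.5²−3.06²) = 4.570; Merging all regions: the 3 present regions are separate (no shared area or edge), so areas and boundary lengths simply add and each stays a separate island — 3 connected regions. The result has 3 disconnected regions.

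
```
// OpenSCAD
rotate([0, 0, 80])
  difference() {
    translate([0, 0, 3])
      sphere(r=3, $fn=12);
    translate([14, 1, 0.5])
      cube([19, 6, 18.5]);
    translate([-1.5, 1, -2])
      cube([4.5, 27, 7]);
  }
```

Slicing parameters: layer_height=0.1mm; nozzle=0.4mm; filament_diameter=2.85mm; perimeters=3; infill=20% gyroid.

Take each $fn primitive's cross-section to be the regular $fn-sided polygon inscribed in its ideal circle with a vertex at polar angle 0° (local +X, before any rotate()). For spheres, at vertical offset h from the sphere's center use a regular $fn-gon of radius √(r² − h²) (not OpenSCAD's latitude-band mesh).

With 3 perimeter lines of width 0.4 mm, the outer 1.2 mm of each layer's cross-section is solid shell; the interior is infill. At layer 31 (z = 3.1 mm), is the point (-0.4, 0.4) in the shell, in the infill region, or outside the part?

shell

At z = 3.1 mm: the r=3 sphere contributes a regular 12-gon of circumradius √(3²−0.1²) = 2.998; the 19×6 cube at (14, 1) contributes its full rectangle; the cube at (-1.5, 1) (footprint 4.5×27) is included at this height; Taking the first minus the rest: starting from the r=3 sphere, the 19×6 cube at (14, 1) misses the remaining region (no effect); the 4.5×27 cube at (-1.5, 1) partially overlaps it — only the 6.57 mm² overlap (of its 121.50 mm²) is removed, clipping the outline — 1 connected region; (whole slice rotated 80° about Z — lengths, areas and connectivity unchanged). Overall, the cross-section is a single solid region. Undo the 80° rotation: the query point maps to (0.324, 0.463) in the un-rotated model frame. The nearest boundary edge runs (-1.50, 1.00)→(2.73, 1.00); distance from the point to it = 0.54 mm. The point is inside the cross-section, 0.54 mm from the nearest boundary — within the 1.2 mm shell band (3 × 0.4).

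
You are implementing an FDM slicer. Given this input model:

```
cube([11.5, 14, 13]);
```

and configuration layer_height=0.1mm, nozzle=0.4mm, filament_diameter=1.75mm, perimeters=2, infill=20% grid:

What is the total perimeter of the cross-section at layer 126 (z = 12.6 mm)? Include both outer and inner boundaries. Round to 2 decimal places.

At z = 12.6 mm: the 11.5×14 cube contributes its full rectangle (perimeter 51.00 mm). Overall, the cross-section is a single solid region. Total boundary length (outer) = 51.00 mm.

51.00 mm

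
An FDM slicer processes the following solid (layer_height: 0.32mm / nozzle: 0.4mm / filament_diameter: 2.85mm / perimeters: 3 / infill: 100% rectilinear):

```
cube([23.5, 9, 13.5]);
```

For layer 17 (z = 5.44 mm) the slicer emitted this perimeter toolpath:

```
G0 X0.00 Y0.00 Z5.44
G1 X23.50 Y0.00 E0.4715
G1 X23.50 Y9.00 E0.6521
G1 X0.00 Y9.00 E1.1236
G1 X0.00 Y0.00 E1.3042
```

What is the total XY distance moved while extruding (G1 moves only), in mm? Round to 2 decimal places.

65.00 mm

Sum the Euclidean lengths of each G1 segment: total = 65.00 mm.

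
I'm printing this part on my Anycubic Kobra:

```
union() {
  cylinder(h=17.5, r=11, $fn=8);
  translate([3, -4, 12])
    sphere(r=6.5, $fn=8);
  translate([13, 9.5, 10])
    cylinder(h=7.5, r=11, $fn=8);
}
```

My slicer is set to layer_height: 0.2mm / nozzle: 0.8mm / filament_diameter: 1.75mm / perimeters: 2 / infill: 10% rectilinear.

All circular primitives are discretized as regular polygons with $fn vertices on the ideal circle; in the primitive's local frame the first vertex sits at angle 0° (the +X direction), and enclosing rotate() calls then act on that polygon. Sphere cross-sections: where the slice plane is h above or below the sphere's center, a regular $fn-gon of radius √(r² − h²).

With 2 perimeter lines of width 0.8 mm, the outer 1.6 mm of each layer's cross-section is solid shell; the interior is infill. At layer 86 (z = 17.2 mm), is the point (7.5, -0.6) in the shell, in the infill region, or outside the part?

infill

At z = 17.2 mm: the r=11 cylinder contributes a regular 8-gon of circumradius 11; the r=6.5 sphere at (3, -4) contributes a regular 8-gon of circumradius √(6.5²−5.2²) = 3.900; the r=11 cylinder at (13, 9.5) contributes a regular 8-gon of circumradius 11; Merging all regions: the regions partially overlap (shared area 86.14 mm²), so overlapping operands fuse into one piece — 1 connected region. Overall, the cross-section is a single solid region. The nearest boundary edge runs (10.76, -0.57)→(7.78, -7.78); distance from the point to it = 3.00 mm. The point is inside the cross-section and 3.00 mm from the nearest boundary — more than the 1.6 mm shell width (2 × 0.8), so it's in the infill interior.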